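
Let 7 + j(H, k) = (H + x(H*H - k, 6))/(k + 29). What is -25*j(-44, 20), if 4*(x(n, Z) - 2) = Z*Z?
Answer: 9400/49 ≈ 191.84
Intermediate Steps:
x(n, Z) = 2 + Z**2/4 (x(n, Z) = 2 + (Z*Z)/4 = 2 + Z**2/4)
j(H, k) = -7 + (11 + H)/(29 + k) (j(H, k) = -7 + (H + (2 + (1/4)*6**2))/(k + 29) = -7 + (H + (2 + (1/4)*36))/(29 + k) = -7 + (H + (2 + 9))/(29 + k) = -7 + (H + 11)/(29 + k) = -7 + (11 + H)/(29 + k))
-25*j(-44, 20) = -25*(-192 - 44 - 7*20)/(29 + 20) = -25*(-192 - 44 - 140)/49 = -25*(-376)/49 = -25*(-376/49) = 9400/49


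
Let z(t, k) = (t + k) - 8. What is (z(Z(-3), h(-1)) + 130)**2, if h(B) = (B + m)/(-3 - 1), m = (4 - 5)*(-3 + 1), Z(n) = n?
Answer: 225625/16 ≈ 14102.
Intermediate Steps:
m = 2 (m = -1*(-2) = 2)
h(B) = -1/2 - B/4 (h(B) = (B + 2)/(-3 - 1) = (2 + B)/(-4) = (2 + B)*(-1/4) = -1/2 - B/4)
z(t, k) = -8 + k + t (z(t, k) = (k + t) - 8 = -8 + k + t)
(z(Z(-3), h(-1)) + 130)**2 = ((-8 + (-1/2 - 1/4*(-1)) - 3) + 130)**2 = ((-8 + (-1/2 + 1/4) - 3) + 130)**2 = ((-8 - 1/4 - 3) + 130)**2 = (-45/4 + 130)**2 = (475/4)**2 = 225625/16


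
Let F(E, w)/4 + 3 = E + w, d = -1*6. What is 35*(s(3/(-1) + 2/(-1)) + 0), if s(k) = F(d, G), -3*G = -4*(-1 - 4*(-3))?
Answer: 2380/3 ≈ 793.33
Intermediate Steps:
d = -6
G = 44/3 (G = -(-4)*(-1 - 4*(-3))/3 = -(-4)*(-1 + 12)/3 = -(-4)*11/3 = -⅓*(-44) = 44/3 ≈ 14.667)
F(E, w) = -12 + 4*E + 4*w (F(E, w) = -12 + 4*(E + w) = -12 + (4*E + 4*w) = -12 + 4*E + 4*w)
s(k) = 68/3 (s(k) = -12 + 4*(-6) + 4*(44/3) = -12 - 24 + 176/3 = 68/3)
35*(s(3/(-1) + 2/(-1)) + 0) = 35*(68/3 + 0) = 35*(68/3) = 2380/3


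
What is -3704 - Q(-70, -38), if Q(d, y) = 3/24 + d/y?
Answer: -563307/152 ≈ -3706.0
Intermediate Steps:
Q(d, y) = ⅛ + d/y (Q(d, y) = 3*(1/24) + d/y = ⅛ + d/y)
-3704 - Q(-70, -38) = -3704 - (-70 + (⅛)*(-38))/(-38) = -3704 - (-1)*(-70 - 19/4)/38 = -3704 - (-1)*(-299)/(38*4) = -3704 - 1*299/152 = -3704 - 299/152 = -563307/152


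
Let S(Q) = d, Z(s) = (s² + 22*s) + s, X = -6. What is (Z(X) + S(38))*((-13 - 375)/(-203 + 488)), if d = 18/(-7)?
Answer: 94672/665 ≈ 142.36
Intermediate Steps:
Z(s) = s² + 23*s
d = -18/7 (d = 18*(-⅐) = -18/7 ≈ -2.5714)
S(Q) = -18/7
(Z(X) + S(38))*((-13 - 375)/(-203 + 488)) = (-6*(23 - 6) - 18/7)*((-13 - 375)/(-203 + 488)) = (-6*17 - 18/7)*(-388/285) = (-102 - 18/7)*(-388*1/285) = -732/7*(-388/285) = 94672/665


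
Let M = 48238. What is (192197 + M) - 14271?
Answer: 226164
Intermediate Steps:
(192197 + M) - 14271 = (192197 + 48238) - 14271 = 240435 - 14271 = 226164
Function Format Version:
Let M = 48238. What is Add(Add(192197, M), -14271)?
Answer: 226164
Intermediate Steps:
Add(Add(192197, M), -14271) = Add(Add(192197, 48238), -14271) = Add(240435, -14271) = 226164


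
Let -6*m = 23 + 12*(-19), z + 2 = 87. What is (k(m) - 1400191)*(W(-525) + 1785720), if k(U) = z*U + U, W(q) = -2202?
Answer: -2492025281548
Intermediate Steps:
z = 85 (z = -2 + 87 = 85)
m = 205/6 (m = -(23 + 12*(-19))/6 = -(23 - 228)/6 = -⅙*(-205) = 205/6 ≈ 34.167)
k(U) = 86*U (k(U) = 85*U + U = 86*U)
(k(m) - 1400191)*(W(-525) + 1785720) = (86*(205/6) - 1400191)*(-2202 + 1785720) = (8815/3 - 1400191)*1783518 = -4191758/3*1783518 = -2492025281548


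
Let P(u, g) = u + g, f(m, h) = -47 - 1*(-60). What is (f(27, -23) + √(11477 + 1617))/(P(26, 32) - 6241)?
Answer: -13/6183 - √13094/6183 ≈ -0.020610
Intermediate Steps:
f(m, h) = 13 (f(m, h) = -47 + 60 = 13)
P(u, g) = g + u
(f(27, -23) + √(11477 + 1617))/(P(26, 32) - 6241) = (13 + √(11477 + 1617))/((32 + 26) - 6241) = (13 + √13094)/(58 - 6241) = (13 + √13094)/(-6183) = (13 + √13094)*(-1/6183) = -13/6183 - √13094/6183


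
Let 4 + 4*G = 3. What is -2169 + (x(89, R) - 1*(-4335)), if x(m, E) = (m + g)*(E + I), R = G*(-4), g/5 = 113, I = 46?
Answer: 32904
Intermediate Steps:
G = -¼ (G = -1 + (¼)*3 = -1 + ¾ = -¼ ≈ -0.25000)
g = 565 (g = 5*113 = 565)
R = 1 (R = -¼*(-4) = 1)
x(m, E) = (46 + E)*(565 + m) (x(m, E) = (m + 565)*(E + 46) = (565 + m)*(46 + E) = (46 + E)*(565 + m))
-2169 + (x(89, R) - 1*(-4335)) = -2169 + ((25990 + 46*89 + 565*1 + 1*89) - 1*(-4335)) = -2169 + ((25990 + 4094 + 565 + 89) + 4335) = -2169 + (30738 + 4335) = -2169 + 35073 = 32904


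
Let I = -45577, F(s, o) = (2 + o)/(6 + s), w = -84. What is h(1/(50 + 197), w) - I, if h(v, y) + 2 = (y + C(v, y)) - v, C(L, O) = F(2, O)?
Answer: 44934977/988 ≈ 45481.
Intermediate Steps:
F(s, o) = (2 + o)/(6 + s)
C(L, O) = 1/4 + O/8 (C(L, O) = (2 + O)/(6 + 2) = (2 + O)/8 = 1/4 + O/8)
h(v, y) = -7/4 - v + 9*y/8 (h(v, y) = -2 + ((y + (1/4 + y/8)) - v) = -2 + ((1/4 + 9*y/8) - v) = -2 + (1/4 - v + 9*y/8) = -7/4 - v + 9*y/8)
h(1/(50 + 197), w) - I = (-7/4 - 1/(50 + 197) + (9/8)*(-84)) - 1*(-45577) = (-7/4 - 1/247 - 189/2) + 45577 = -95099/988 + 45577 = 44934977/988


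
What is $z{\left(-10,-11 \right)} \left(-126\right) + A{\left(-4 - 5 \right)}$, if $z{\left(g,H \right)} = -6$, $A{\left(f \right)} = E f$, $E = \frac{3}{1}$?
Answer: $729$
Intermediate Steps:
$E = 3$ ($E = 3 \cdot 1 = 3$)
$A{\left(f \right)} = 3 f$
$z{\left(-10,-11 \right)} \left(-126\right) + A{\left(-4 - 5 \right)} = \left(-6\right) \left(-126\right) + 3 \left(-4 - 5\right) = 756 + 3 \left(-9\right) = 756 - 27 = 729$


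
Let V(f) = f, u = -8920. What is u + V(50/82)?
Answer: -365695/41 ≈ -8919.4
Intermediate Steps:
u + V(50/82) = -8920 + 50/82 = -8920 + 50*(1/82) = -8920 + 25/41 = -365695/41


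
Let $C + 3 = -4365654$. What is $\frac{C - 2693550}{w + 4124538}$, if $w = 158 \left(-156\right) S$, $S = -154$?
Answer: $- \frac{2353069}{2640110} \approx -0.89128$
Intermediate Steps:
$C = -4365657$ ($C = -3 - 4365654 = -4365657$)
$w = 3795792$ ($w = 158 \left(-156\right) \left(-154\right) = \left(-24648\right) \left(-154\right) = 3795792$)
$\frac{C - 2693550}{w + 4124538} = \frac{-4365657 - 2693550}{3795792 + 4124538} = - \frac{7059207}{7920330} = \left(-7059207\right) \frac{1}{7920330} = - \frac{2353069}{2640110}$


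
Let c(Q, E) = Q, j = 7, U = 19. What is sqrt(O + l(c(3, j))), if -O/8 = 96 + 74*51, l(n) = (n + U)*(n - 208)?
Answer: I*sqrt(35470) ≈ 188.33*I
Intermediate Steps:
l(n) = (-208 + n)*(19 + n) (l(n) = (n + 19)*(n - 208) = (19 + n)*(-208 + n) = (-208 + n)*(19 + n))
O = -30960 (O = -8*(96 + 74*51) = -8*(96 + 3774) = -8*3870 = -30960)
sqrt(O + l(c(3, j))) = sqrt(-30960 + (-3952 + 3**2 - 189*3)) = sqrt(-30960 + (-3952 + 9 - 567)) = sqrt(-30960 - 4510) = sqrt(-35470) = I*sqrt(35470)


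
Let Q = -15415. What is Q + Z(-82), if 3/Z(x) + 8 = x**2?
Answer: -103527137/6716 ≈ -15415.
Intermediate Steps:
Z(x) = 3/(-8 + x**2)
Q + Z(-82) = -15415 + 3/(-8 + (-82)**2) = -15415 + 3/(-8 + 6724) = -15415 + 3/6716 = -103527137/6716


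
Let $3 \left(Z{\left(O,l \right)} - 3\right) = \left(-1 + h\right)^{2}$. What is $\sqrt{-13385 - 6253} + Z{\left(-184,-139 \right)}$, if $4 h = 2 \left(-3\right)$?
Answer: $\frac{61}{12} + 3 i \sqrt{2182} \approx 5.0833 + 140.14 i$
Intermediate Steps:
$h = - \frac{3}{2}$ ($h = \frac{2 \left(-3\right)}{4} = \frac{1}{4} \left(-6\right) = - \frac{3}{2} \approx -1.5$)
$Z{\left(O,l \right)} = \frac{61}{12}$ ($Z{\left(O,l \right)} = 3 + \frac{\left(-1 - \frac{3}{2}\right)^{2}}{3} = 3 + \frac{\left(- \frac{5}{2}\right)^{2}}{3} = 3 + \frac{1}{3} \cdot \frac{25}{4} = 3 + \frac{25}{12} = \frac{61}{12}$)
$\sqrt{-13385 - 6253} + Z{\left(-184,-139 \right)} = \sqrt{-13385 - 6253} + \frac{61}{12} = \sqrt{-19638} + \frac{61}{12} = 3 i \sqrt{2182} + \frac{61}{12} = \frac{61}{12} + 3 i \sqrt{2182}$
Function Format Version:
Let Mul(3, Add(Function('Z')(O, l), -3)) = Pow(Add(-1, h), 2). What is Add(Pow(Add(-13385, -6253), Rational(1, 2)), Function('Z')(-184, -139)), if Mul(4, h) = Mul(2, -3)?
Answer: Add(Rational(61, 12), Mul(3, I, Pow(2182, Rational(1, 2)))) ≈ Add(5.0833, Mul(140.14, I))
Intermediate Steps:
h = Rational(-3, 2) (h = Mul(Rational(1, 4), Mul(2, -3)) = Mul(Rational(1, 4), -6) = Rational(-3, 2) ≈ -1.5000)
Function('Z')(O, l) = Rational(61, 12) (Function('Z')(O, l) = Add(3, Mul(Rational(1, 3), Pow(Add(-1, Rational(-3, 2)), 2))) = Add(3, Mul(Rational(1, 3), Pow(Rational(-5, 2), 2))) = Add(3, Mul(Rational(1, 3), Rational(25, 4))) = Add(3, Rational(25, 12)) = Rational(61, 12))
Add(Pow(Add(-13385, -6253), Rational(1, 2)), Function('Z')(-184, -139)) = Add(Pow(Add(-13385, -6253), Rational(1, 2)), Rational(61, 12)) = Add(Pow(-19638, Rational(1, 2)), Rational(61, 12)) = Add(Mul(3, I, Pow(2182, Rational(1, 2))), Rational(61, 12)) = Add(Rational(61, 12), Mul(3, I, Pow(2182, Rational(1, 2))))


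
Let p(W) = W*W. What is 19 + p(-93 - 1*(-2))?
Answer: 8300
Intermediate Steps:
p(W) = W²
19 + p(-93 - 1*(-2)) = 19 + (-93 - 1*(-2))² = 19 + (-93 + 2)² = 19 + (-91)² = 19 + 8281 = 8300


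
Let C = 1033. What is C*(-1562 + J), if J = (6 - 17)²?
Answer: -1488553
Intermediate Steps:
J = 121 (J = (-11)² = 121)
C*(-1562 + J) = 1033*(-1562 + 121) = 1033*(-1441) = -1488553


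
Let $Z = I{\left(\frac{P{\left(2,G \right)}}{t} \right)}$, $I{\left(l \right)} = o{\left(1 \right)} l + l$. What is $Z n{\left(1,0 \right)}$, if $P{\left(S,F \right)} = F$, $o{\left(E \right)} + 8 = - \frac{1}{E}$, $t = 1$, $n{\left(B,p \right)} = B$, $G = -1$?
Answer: $8$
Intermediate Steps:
$o{\left(E \right)} = -8 - \frac{1}{E}$
$I{\left(l \right)} = - 8 l$ ($I{\left(l \right)} = \left(-8 - 1^{-1}\right) l + l = \left(-8 - 1\right) l + l = - 9 l + l = - 8 l$)
$Z = 8$ ($Z = - 8 \left(- 1^{-1}\right) = - 8 \left(\left(-1\right) 1\right) = \left(-8\right) \left(-1\right) = 8$)
$Z n{\left(1,0 \right)} = 8 \cdot 1 = 8$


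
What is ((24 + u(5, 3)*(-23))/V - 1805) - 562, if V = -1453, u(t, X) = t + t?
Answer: -3439045/1453 ≈ -2366.9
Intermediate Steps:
u(t, X) = 2*t
((24 + u(5, 3)*(-23))/V - 1805) - 562 = ((24 + (2*5)*(-23))/(-1453) - 1805) - 562 = ((24 + 10*(-23))*(-1/1453) - 1805) - 562 = ((24 - 230)*(-1/1453) - 1805) - 562 = (-206*(-1/1453) - 1805) - 562 = (206/1453 - 1805) - 562 = -2622459/1453 - 562 = -3439045/1453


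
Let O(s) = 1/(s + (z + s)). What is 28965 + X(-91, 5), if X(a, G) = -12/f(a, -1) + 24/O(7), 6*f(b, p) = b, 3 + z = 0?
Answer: 2659911/91 ≈ 29230.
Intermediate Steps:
z = -3 (z = -3 + 0 = -3)
f(b, p) = b/6
O(s) = 1/(-3 + 2*s) (O(s) = 1/(s + (-3 + s)) = 1/(-3 + 2*s))
X(a, G) = 264 - 72/a (X(a, G) = -12*6/a + 24/(1/(-3 + 2*7)) = -72/a + 24/(1/(-3 + 14)) = -72/a + 24/(1/11) = -72/a + 24*11 = -72/a + 264 = 264 - 72/a)
28965 + X(-91, 5) = 28965 + (264 - 72/(-91)) = 28965 + (264 - 72*(-1/91)) = 28965 + (264 + 72/91) = 28965 + 24096/91 = 2659911/91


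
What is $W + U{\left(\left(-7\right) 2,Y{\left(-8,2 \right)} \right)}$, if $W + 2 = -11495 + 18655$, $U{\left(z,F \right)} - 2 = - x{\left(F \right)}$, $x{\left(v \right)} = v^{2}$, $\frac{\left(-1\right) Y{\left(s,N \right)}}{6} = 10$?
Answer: $3560$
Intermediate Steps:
$Y{\left(s,N \right)} = -60$ ($Y{\left(s,N \right)} = \left(-6\right) 10 = -60$)
$U{\left(z,F \right)} = 2 - F^{2}$
$W = 7158$ ($W = -2 + \left(-11495 + 18655\right) = -2 + 7160 = 7158$)
$W + U{\left(\left(-7\right) 2,Y{\left(-8,2 \right)} \right)} = 7158 + \left(2 - \left(-60\right)^{2}\right) = 7158 + \left(2 - 3600\right) = 7158 - 3598 = 3560$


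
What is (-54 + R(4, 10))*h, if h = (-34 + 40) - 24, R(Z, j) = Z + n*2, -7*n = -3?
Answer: 6192/7 ≈ 884.57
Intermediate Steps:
n = 3/7 (n = -1/7*(-3) = 3/7 ≈ 0.42857)
R(Z, j) = 6/7 + Z (R(Z, j) = Z + (3/7)*2 = Z + 6/7 = 6/7 + Z)
h = -18 (h = 6 - 24 = -18)
(-54 + R(4, 10))*h = (-54 + (6/7 + 4))*(-18) = (-54 + 34/7)*(-18) = -344/7*(-18) = 6192/7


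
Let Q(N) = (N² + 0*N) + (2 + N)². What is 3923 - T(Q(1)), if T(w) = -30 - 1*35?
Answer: 3988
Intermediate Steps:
Q(N) = N² + (2 + N)² (Q(N) = (N² + 0) + (2 + N)² = N² + (2 + N)²)
T(w) = -65 (T(w) = -30 - 35 = -65)
3923 - T(Q(1)) = 3923 - 1*(-65) = 3923 + 65 = 3988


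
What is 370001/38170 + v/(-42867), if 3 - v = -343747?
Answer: 249081397/148748490 ≈ 1.6745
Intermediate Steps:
v = 343750 (v = 3 - 1*(-343747) = 3 + 343747 = 343750)
370001/38170 + v/(-42867) = 370001/38170 + 343750/(-42867) = 370001*(1/38170) + 343750*(-1/42867) = 370001/38170 - 31250/3897 = 249081397/148748490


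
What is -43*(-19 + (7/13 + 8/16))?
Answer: 20081/26 ≈ 772.35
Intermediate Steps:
-43*(-19 + (7/13 + 8/16)) = -43*(-19 + (7*(1/13) + 8*(1/16))) = -43*(-19 + (7/13 + ½)) = -43*(-19 + 27/26) = -43*(-467/26) = 20081/26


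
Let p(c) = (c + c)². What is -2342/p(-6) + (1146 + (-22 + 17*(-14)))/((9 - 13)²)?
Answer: 352/9 ≈ 39.111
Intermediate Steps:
p(c) = 4*c² (p(c) = (2*c)² = 4*c²)
-2342/p(-6) + (1146 + (-22 + 17*(-14)))/((9 - 13)²) = -2342/(4*(-6)²) + (1146 + (-22 + 17*(-14)))/((9 - 13)²) = -2342/(4*36) + (1146 + (-22 - 238))/((-4)²) = -2342/144 + (1146 - 260)/16 = -2342*1/144 + 886*(1/16) = -1171/72 + 443/8 = 352/9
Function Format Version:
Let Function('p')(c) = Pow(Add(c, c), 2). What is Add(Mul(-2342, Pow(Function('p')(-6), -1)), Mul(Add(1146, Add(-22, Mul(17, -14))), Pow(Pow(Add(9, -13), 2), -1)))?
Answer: Rational(352, 9) ≈ 39.111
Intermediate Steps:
Function('p')(c) = Mul(4, Pow(c, 2)) (Function('p')(c) = Pow(Mul(2, c), 2) = Mul(4, Pow(c, 2)))
Add(Mul(-2342, Pow(Function('p')(-6), -1)), Mul(Add(1146, Add(-22, Mul(17, -14))), Pow(Pow(Add(9, -13), 2), -1))) = Add(Mul(-2342, Pow(Mul(4, Pow(-6, 2)), -1)), Mul(Add(1146, Add(-22, Mul(17, -14))), Pow(Pow(Add(9, -13), 2), -1))) = Add(Mul(-2342, Pow(Mul(4, 36), -1)), Mul(Add(1146, Add(-22, -238)), Pow(Pow(-4, 2), -1))) = Add(Mul(-2342, Pow(144, -1)), Mul(Add(1146, -260), Pow(16, -1))) = Add(Mul(-2342, Rational(1, 144)), Mul(886, Rational(1, 16))) = Add(Rational(-1171, 72), Rational(443, 8)) = Rational(352, 9)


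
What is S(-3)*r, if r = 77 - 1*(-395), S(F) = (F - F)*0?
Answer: 0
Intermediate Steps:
S(F) = 0 (S(F) = 0*0 = 0)
r = 472 (r = 77 + 395 = 472)
S(-3)*r = 0*472 = 0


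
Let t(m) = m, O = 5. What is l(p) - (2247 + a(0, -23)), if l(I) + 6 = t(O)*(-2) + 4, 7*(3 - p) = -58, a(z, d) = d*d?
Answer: -2788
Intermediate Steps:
a(z, d) = d²
p = 79/7 (p = 3 - ⅐*(-58) = 3 + 58/7 = 79/7 ≈ 11.286)
l(I) = -12 (l(I) = -6 + (5*(-2) + 4) = -6 + (-10 + 4) = -6 - 6 = -12)
l(p) - (2247 + a(0, -23)) = -12 - (2247 + (-23)²) = -12 - (2247 + 529) = -12 - 1*2776 = -12 - 2776 = -2788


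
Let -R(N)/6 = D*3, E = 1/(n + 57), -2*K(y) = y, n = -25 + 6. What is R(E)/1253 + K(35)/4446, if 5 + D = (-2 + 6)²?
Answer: -1804471/11141676 ≈ -0.16196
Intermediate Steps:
n = -19
K(y) = -y/2
E = 1/38 (E = 1/(-19 + 57) = 1/38 ≈ 0.026316)
D = 11 (D = -5 + (-2 + 6)² = -5 + 4² = -5 + 16 = 11)
R(N) = -198 (R(N) = -66*3 = -6*33 = -198)
R(E)/1253 + K(35)/4446 = -198/1253 - ½*35/4446 = -198*1/1253 - 35/2*1/4446 = -198/1253 - 35/8892 = -1804471/11141676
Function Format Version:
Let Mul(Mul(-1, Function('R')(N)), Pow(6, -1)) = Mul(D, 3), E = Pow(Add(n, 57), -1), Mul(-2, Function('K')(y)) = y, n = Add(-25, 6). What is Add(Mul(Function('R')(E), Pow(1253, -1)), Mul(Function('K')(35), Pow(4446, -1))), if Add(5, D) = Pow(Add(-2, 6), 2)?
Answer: Rational(-1804471, 11141676) ≈ -0.16196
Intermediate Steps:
n = -19
Function('K')(y) = Mul(Rational(-1, 2), y)
E = Rational(1, 38) (E = Pow(Add(-19, 57), -1) = Pow(38, -1) = Rational(1, 38) ≈ 0.026316)
D = 11 (D = Add(-5, Pow(Add(-2, 6), 2)) = Add(-5, Pow(4, 2)) = Add(-5, 16) = 11)
Function('R')(N) = -198 (Function('R')(N) = Mul(-6, Mul(11, 3)) = Mul(-6, 33) = -198)
Add(Mul(Function('R')(E), Pow(1253, -1)), Mul(Function('K')(35), Pow(4446, -1))) = Add(Mul(-198, Pow(1253, -1)), Mul(Mul(Rational(-1, 2), 35), Pow(4446, -1))) = Add(Mul(-198, Rational(1, 1253)), Mul(Rational(-35, 2), Rational(1, 4446))) = Add(Rational(-198, 1253), Rational(-35, 8892)) = Rational(-1804471, 11141676)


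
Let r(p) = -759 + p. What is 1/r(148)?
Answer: -1/611 ≈ -0.0016367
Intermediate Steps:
1/r(148) = 1/(-759 + 148) = 1/(-611) = -1/611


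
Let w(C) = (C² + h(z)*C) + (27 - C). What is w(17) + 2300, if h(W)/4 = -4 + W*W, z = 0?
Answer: 2327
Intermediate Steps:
h(W) = -16 + 4*W² (h(W) = 4*(-4 + W*W) = 4*(-4 + W²) = -16 + 4*W²)
w(C) = 27 + C² - 17*C (w(C) = (C² + (-16 + 4*0²)*C) + (27 - C) = (C² + (-16 + 4*0)*C) + (27 - C) = (C² + (-16 + 0)*C) + (27 - C) = (C² - 16*C) + (27 - C) = 27 + C² - 17*C)
w(17) + 2300 = (27 + 17² - 17*17) + 2300 = (27 + 289 - 289) + 2300 = 27 + 2300 = 2327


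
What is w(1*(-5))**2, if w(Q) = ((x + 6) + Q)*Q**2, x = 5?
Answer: 22500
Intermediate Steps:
w(Q) = Q**2*(11 + Q) (w(Q) = ((5 + 6) + Q)*Q**2 = (11 + Q)*Q**2 = Q**2*(11 + Q))
w(1*(-5))**2 = ((1*(-5))**2*(11 + 1*(-5)))**2 = ((-5)**2*(11 - 5))**2 = (25*6)**2 = 150**2 = 22500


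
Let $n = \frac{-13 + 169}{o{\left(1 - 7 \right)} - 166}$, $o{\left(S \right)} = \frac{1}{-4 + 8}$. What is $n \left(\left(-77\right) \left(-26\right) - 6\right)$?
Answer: $- \frac{31936}{17} \approx -1878.6$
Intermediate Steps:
$o{\left(S \right)} = \frac{1}{4}$
$n = - \frac{16}{17}$ ($n = \frac{-13 + 169}{\frac{1}{4} - 166} = \frac{156}{- \frac{663}{4}} = 156 \left(- \frac{4}{663}\right) = - \frac{16}{17} \approx -0.94118$)
$n \left(\left(-77\right) \left(-26\right) - 6\right) = - \frac{16 \left(\left(-77\right) \left(-26\right) - 6\right)}{17} = - \frac{16 \left(2002 - 6\right)}{17} = \left(- \frac{16}{17}\right) 1996 = - \frac{31936}{17}$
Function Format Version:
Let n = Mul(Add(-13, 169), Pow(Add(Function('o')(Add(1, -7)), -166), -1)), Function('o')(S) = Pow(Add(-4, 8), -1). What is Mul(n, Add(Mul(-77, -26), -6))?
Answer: Rational(-31936, 17) ≈ -1878.6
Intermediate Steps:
Function('o')(S) = Rational(1, 4) (Function('o')(S) = Pow(4, -1) = Rational(1, 4))
n = Rational(-16, 17) (n = Mul(Add(-13, 169), Pow(Add(Rational(1, 4), -166), -1)) = Mul(156, Pow(Rational(-663, 4), -1)) = Mul(156, Rational(-4, 663)) = Rational(-16, 17) ≈ -0.94118)
Mul(n, Add(Mul(-77, -26), -6)) = Mul(Rational(-16, 17), Add(Mul(-77, -26), -6)) = Mul(Rational(-16, 17), Add(2002, -6)) = Mul(Rational(-16, 17), 1996) = Rational(-31936, 17)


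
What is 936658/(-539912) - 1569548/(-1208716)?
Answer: -35591963919/81575034124 ≈ -0.43631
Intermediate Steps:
936658/(-539912) - 1569548/(-1208716) = 936658*(-1/539912) - 1569548*(-1/1208716) = -468329/269956 + 392387/302179 = -35591963919/81575034124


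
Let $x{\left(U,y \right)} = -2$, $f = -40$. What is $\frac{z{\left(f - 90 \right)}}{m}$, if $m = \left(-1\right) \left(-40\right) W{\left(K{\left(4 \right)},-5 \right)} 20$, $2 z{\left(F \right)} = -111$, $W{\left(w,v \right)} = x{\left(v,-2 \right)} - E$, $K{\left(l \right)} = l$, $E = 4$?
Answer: $\frac{37}{3200} \approx 0.011562$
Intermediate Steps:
$W{\left(w,v \right)} = -6$ ($W{\left(w,v \right)} = -2 - 4 = -6$)
$z{\left(F \right)} = - \frac{111}{2}$ ($z{\left(F \right)} = \frac{1}{2} \left(-111\right) = - \frac{111}{2}$)
$m = -4800$ ($m = \left(-1\right) \left(-40\right) \left(-6\right) 20 = 40 \left(-6\right) 20 = \left(-240\right) 20 = -4800$)
$\frac{z{\left(f - 90 \right)}}{m} = - \frac{111}{2 \left(-4800\right)} = \left(- \frac{111}{2}\right) \left(- \frac{1}{4800}\right) = \frac{37}{3200}$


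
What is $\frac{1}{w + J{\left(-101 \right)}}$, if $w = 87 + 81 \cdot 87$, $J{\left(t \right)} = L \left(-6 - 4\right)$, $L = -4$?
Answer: $\frac{1}{7174} \approx 0.00013939$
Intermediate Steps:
$J{\left(t \right)} = 40$ ($J{\left(t \right)} = - 4 \left(-6 - 4\right) = \left(-4\right) \left(-10\right) = 40$)
$w = 7134$ ($w = 87 + 7047 = 7134$)
$\frac{1}{w + J{\left(-101 \right)}} = \frac{1}{7134 + 40} = \frac{1}{7174}$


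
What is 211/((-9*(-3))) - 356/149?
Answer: 21827/4023 ≈ 5.4256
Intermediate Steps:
211/((-9*(-3))) - 356/149 = 211/27 - 356*1/149 = 211*(1/27) - 356/149 = 211/27 - 356/149 = 21827/4023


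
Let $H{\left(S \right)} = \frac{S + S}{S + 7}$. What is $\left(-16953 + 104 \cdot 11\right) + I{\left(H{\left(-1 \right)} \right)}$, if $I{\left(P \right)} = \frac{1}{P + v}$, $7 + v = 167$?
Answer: $- \frac{7572508}{479} \approx -15809.0$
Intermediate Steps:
$H{\left(S \right)} = \frac{2 S}{7 + S}$
$v = 160$ ($v = -7 + 167 = 160$)
$I{\left(P \right)} = \frac{1}{160 + P}$ ($I{\left(P \right)} = \frac{1}{P + 160} = \frac{1}{160 + P}$)
$\left(-16953 + 104 \cdot 11\right) + I{\left(H{\left(-1 \right)} \right)} = \left(-16953 + 104 \cdot 11\right) + \frac{1}{160 + 2 \left(-1\right) \frac{1}{7 - 1}} = \left(-16953 + 1144\right) + \frac{1}{160 + 2 \left(-1\right) \frac{1}{6}} = -15809 + \frac{1}{160 + 2 \left(-1\right) \frac{1}{6}} = -15809 + \frac{1}{160 - \frac{1}{3}} = -15809 + \frac{1}{\frac{479}{3}} = -15809 + \frac{3}{479} = - \frac{7572508}{479}$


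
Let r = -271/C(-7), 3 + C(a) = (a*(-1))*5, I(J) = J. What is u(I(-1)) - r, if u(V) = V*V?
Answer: 303/32 ≈ 9.4688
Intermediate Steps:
C(a) = -3 - 5*a (C(a) = -3 + (a*(-1))*5 = -3 - a*5 = -3 - 5*a)
u(V) = V**2
r = -271/32 (r = -271/(-3 - 5*(-7)) = -271/(-3 + 35) = -271/32 ≈ -8.4688)
u(I(-1)) - r = (-1)**2 - 1*(-271/32) = 1 + 271/32 = 303/32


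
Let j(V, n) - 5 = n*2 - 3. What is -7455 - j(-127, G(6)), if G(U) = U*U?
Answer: -7529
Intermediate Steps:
G(U) = U**2
j(V, n) = 2 + 2*n (j(V, n) = 5 + (n*2 - 3) = 5 + (2*n - 3) = 5 + (-3 + 2*n) = 2 + 2*n)
-7455 - j(-127, G(6)) = -7455 - (2 + 2*6**2) = -7455 - (2 + 2*36) = -7455 - (2 + 72) = -7455 - 1*74 = -7455 - 74 = -7529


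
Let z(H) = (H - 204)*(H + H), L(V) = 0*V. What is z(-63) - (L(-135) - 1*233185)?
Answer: 266827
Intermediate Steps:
L(V) = 0
z(H) = 2*H*(-204 + H) (z(H) = (-204 + H)*(2*H) = 2*H*(-204 + H))
z(-63) - (L(-135) - 1*233185) = 2*(-63)*(-204 - 63) - (0 - 1*233185) = 2*(-63)*(-267) - (0 - 233185) = 33642 - 1*(-233185) = 33642 + 233185 = 266827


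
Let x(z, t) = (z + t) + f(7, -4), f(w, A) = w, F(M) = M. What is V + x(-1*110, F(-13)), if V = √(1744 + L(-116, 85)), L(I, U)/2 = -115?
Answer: -116 + √1514 ≈ -77.090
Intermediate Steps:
L(I, U) = -230 (L(I, U) = 2*(-115) = -230)
x(z, t) = 7 + t + z (x(z, t) = (z + t) + 7 = (t + z) + 7 = 7 + t + z)
V = √1514 (V = √(1744 - 230) = √1514 ≈ 38.910)
V + x(-1*110, F(-13)) = √1514 + (7 - 13 - 1*110) = √1514 + (7 - 13 - 110) = √1514 - 116 = -116 + √1514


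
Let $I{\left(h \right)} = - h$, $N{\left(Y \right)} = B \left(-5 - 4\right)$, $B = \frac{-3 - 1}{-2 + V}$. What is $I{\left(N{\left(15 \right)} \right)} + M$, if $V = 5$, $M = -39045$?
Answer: $-39057$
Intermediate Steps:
$B = - \frac{4}{3}$ ($B = \frac{-3 - 1}{-2 + 5} = - \frac{4}{3} \approx -1.3333$)
$N{\left(Y \right)} = 12$ ($N{\left(Y \right)} = - \frac{4 \left(-5 - 4\right)}{3} = \left(- \frac{4}{3}\right) \left(-9\right) = 12$)
$I{\left(N{\left(15 \right)} \right)} + M = \left(-1\right) 12 - 39045 = -12 - 39045 = -39057$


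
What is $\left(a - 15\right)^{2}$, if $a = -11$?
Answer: $676$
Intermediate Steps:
$\left(a - 15\right)^{2} = \left(-11 - 15\right)^{2} = \left(-26\right)^{2} = 676$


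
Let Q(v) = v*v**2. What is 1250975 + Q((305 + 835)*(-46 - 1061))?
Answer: -2009821170873141025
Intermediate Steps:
Q(v) = v**3
1250975 + Q((305 + 835)*(-46 - 1061)) = 1250975 + ((305 + 835)*(-46 - 1061))**3 = 1250975 + (1140*(-1107))**3 = 1250975 + (-1261980)**3 = 1250975 - 2009821170874392000 = -2009821170873141025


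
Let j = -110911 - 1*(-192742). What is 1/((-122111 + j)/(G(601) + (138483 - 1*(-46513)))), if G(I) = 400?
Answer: -46349/10070 ≈ -4.6027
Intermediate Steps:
j = 81831 (j = -110911 + 192742 = 81831)
1/((-122111 + j)/(G(601) + (138483 - 1*(-46513)))) = 1/((-122111 + 81831)/(400 + (138483 - 1*(-46513)))) = 1/(-40280/(400 + (138483 + 46513))) = 1/(-40280/(400 + 184996)) = 1/(-40280/185396) = 1/(-40280*1/185396) = 1/(-10070/46349) = -46349/10070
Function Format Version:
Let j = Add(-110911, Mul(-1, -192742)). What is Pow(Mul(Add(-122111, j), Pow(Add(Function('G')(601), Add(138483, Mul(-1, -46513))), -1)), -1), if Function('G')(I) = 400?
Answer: Rational(-46349, 10070) ≈ -4.6027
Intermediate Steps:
j = 81831 (j = Add(-110911, 192742) = 81831)
Pow(Mul(Add(-122111, j), Pow(Add(Function('G')(601), Add(138483, Mul(-1, -46513))), -1)), -1) = Pow(Mul(Add(-122111, 81831), Pow(Add(400, Add(138483, Mul(-1, -46513))), -1)), -1) = Pow(Mul(-40280, Pow(Add(400, Add(138483, 46513)), -1)), -1) = Pow(Mul(-40280, Pow(Add(400, 184996), -1)), -1) = Pow(Mul(-40280, Pow(185396, -1)), -1) = Pow(Mul(-40280, Rational(1, 185396)), -1) = Pow(Rational(-10070, 46349), -1) = Rational(-46349, 10070)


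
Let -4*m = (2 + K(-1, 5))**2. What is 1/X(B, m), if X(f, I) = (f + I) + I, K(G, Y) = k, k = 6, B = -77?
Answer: -1/109 ≈ -0.0091743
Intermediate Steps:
K(G, Y) = 6
m = -16 (m = -(2 + 6)**2/4 = -1/4*8**2 = -1/4*64 = -16)
X(f, I) = f + 2*I (X(f, I) = (I + f) + I = f + 2*I)
1/X(B, m) = 1/(-77 + 2*(-16)) = 1/(-77 - 32) = 1/(-109) = -1/109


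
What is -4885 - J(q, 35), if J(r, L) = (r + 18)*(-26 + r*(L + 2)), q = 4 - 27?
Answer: -9270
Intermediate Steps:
q = -23
J(r, L) = (-26 + r*(2 + L))*(18 + r) (J(r, L) = (18 + r)*(-26 + r*(2 + L)) = (-26 + r*(2 + L))*(18 + r))
-4885 - J(q, 35) = -4885 - (-468 + 2*(-23)**2 + 10*(-23) + 35*(-23)**2 + 18*35*(-23)) = -4885 - (-468 + 2*529 - 230 + 35*529 - 14490) = -4885 - (-468 + 1058 - 230 + 18515 - 14490) = -4885 - 1*4385 = -4885 - 4385 = -9270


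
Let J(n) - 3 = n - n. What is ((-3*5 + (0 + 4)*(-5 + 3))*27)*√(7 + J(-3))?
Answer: -621*√10 ≈ -1963.8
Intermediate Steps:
J(n) = 3 (J(n) = 3 + (n - n) = 3 + 0 = 3)
((-3*5 + (0 + 4)*(-5 + 3))*27)*√(7 + J(-3)) = ((-3*5 + (0 + 4)*(-5 + 3))*27)*√(7 + 3) = ((-15 + 4*(-2))*27)*√10 = ((-15 - 8)*27)*√10 = (-23*27)*√10 = -621*√10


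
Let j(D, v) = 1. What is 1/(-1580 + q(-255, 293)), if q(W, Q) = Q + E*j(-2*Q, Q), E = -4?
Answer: -1/1291 ≈ -0.00077459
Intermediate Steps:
q(W, Q) = -4 + Q (q(W, Q) = Q - 4*1 = Q - 4 = -4 + Q)
1/(-1580 + q(-255, 293)) = 1/(-1580 + (-4 + 293)) = 1/(-1580 + 289) = 1/(-1291) = -1/1291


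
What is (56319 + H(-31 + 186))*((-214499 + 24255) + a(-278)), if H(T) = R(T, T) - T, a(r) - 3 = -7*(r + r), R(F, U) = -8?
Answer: -10464614444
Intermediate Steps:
a(r) = 3 - 14*r (a(r) = 3 - 7*(r + r) = 3 - 14*r)
H(T) = -8 - T
(56319 + H(-31 + 186))*((-214499 + 24255) + a(-278)) = (56319 + (-8 - (-31 + 186)))*((-214499 + 24255) + (3 - 14*(-278))) = (56319 + (-8 - 1*155))*(-190244 + (3 + 3892)) = (56319 + (-8 - 155))*(-190244 + 3895) = (56319 - 163)*(-186349) = 56156*(-186349) = -10464614444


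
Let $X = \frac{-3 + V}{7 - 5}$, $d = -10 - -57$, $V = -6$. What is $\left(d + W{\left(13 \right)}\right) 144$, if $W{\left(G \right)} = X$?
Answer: $6120$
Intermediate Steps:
$d = 47$ ($d = -10 + 57 = 47$)
$X = - \frac{9}{2}$ ($X = \frac{-3 - 6}{7 - 5} = - \frac{9}{2} \approx -4.5$)
$W{\left(G \right)} = - \frac{9}{2}$
$\left(d + W{\left(13 \right)}\right) 144 = \left(47 - \frac{9}{2}\right) 144 = \frac{85}{2} \cdot 144 = 6120$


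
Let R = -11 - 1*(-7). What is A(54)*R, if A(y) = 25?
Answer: -100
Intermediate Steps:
R = -4 (R = -11 + 7 = -4)
A(54)*R = 25*(-4) = -100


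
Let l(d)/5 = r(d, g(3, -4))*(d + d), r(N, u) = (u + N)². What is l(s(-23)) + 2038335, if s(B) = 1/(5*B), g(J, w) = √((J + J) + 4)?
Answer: 620010284123/304175 + 4*√10/2645 ≈ 2.0383e+6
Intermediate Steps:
g(J, w) = √(4 + 2*J) (g(J, w) = √(2*J + 4) = √(4 + 2*J))
r(N, u) = (N + u)²
s(B) = 1/(5*B)
l(d) = 10*d*(d + √10)² (l(d) = 5*((d + √(4 + 2*3))²*(d + d)) = 5*((d + √(4 + 6))²*(2*d)) = 5*((d + √10)²*(2*d)) = 5*(2*d*(d + √10)²) = 10*d*(d + √10)²)
l(s(-23)) + 2038335 = 10*((⅕)/(-23))*((⅕)/(-23) + √10)² + 2038335 = 10*((⅕)*(-1/23))*((⅕)*(-1/23) + √10)² + 2038335 = 10*(-1/115)*(-1/115 + √10)² + 2038335 = -2*(-1/115 + √10)²/23 + 2038335 = 2038335 - 2*(-1/115 + √10)²/23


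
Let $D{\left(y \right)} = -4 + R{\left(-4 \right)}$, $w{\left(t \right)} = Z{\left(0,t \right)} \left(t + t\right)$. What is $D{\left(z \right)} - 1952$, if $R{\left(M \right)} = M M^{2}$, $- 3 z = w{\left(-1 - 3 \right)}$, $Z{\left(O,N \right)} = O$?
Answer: $-2020$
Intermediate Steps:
$w{\left(t \right)} = 0$ ($w{\left(t \right)} = 0 \left(t + t\right) = 0 \cdot 2 t = 0$)
$z = 0$ ($z = \left(- \frac{1}{3}\right) 0 = 0$)
$R{\left(M \right)} = M^{3}$
$D{\left(y \right)} = -68$ ($D{\left(y \right)} = -4 + \left(-4\right)^{3} = -4 - 64 = -68$)
$D{\left(z \right)} - 1952 = -68 - 1952 = -2020$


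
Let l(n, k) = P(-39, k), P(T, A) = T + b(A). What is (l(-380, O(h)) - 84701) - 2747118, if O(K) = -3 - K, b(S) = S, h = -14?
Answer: -2831847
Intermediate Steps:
P(T, A) = A + T (P(T, A) = T + A = A + T)
l(n, k) = -39 + k (l(n, k) = k - 39 = -39 + k)
(l(-380, O(h)) - 84701) - 2747118 = ((-39 + (-3 - 1*(-14))) - 84701) - 2747118 = ((-39 + (-3 + 14)) - 84701) - 2747118 = ((-39 + 11) - 84701) - 2747118 = (-28 - 84701) - 2747118 = -84729 - 2747118 = -2831847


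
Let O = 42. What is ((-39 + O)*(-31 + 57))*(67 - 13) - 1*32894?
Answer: -28682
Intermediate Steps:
((-39 + O)*(-31 + 57))*(67 - 13) - 1*32894 = ((-39 + 42)*(-31 + 57))*(67 - 13) - 1*32894 = (3*26)*54 - 32894 = 78*54 - 32894 = 4212 - 32894 = -28682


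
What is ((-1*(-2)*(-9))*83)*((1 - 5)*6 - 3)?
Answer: 40338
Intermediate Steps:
((-1*(-2)*(-9))*83)*((1 - 5)*6 - 3) = ((2*(-9))*83)*(-4*6 - 3) = (-18*83)*(-24 - 3) = -1494*(-27) = 40338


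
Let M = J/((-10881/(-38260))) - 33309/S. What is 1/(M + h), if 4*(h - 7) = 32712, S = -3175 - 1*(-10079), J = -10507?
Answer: -75122424/2160878344069 ≈ -3.4765e-5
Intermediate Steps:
S = 6904 (S = -3175 + 10079 = 6904)
h = 8185 (h = 7 + (¼)*32712 = 7 + 8178 = 8185)
M = -2775755384509/75122424 (M = -10507/((-10881/(-38260))) - 33309/6904 = -10507/((-10881*(-1/38260))) - 33309*1/6904 = -10507/10881/38260 - 33309/6904 = -10507*38260/10881 - 33309/6904 = -401997820/10881 - 33309/6904 = -2775755384509/75122424 ≈ -36950.)
1/(M + h) = 1/(-2775755384509/75122424 + 8185) = 1/(-2160878344069/75122424) = -75122424/2160878344069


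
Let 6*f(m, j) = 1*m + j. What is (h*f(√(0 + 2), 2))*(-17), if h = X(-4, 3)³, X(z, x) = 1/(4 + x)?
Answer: -17/1029 - 17*√2/2058 ≈ -0.028203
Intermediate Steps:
f(m, j) = j/6 + m/6 (f(m, j) = (1*m + j)/6 = (m + j)/6 = (j + m)/6 = j/6 + m/6)
h = 1/343 (h = (1/(4 + 3))³ = (1/7)³ = (⅐)³ = 1/343 ≈ 0.0029155)
(h*f(√(0 + 2), 2))*(-17) = (((⅙)*2 + √(0 + 2)/6)/343)*(-17) = ((⅓ + √2/6)/343)*(-17) = (1/1029 + √2/2058)*(-17) = -17/1029 - 17*√2/2058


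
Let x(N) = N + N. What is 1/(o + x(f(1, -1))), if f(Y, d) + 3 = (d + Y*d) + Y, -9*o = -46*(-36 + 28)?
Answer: -9/440 ≈ -0.020455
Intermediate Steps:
o = -368/9 (o = -(-46)*(-36 + 28)/9 = -(-46)*(-8)/9 = -⅑*368 = -368/9 ≈ -40.889)
f(Y, d) = -3 + Y + d + Y*d (f(Y, d) = -3 + ((d + Y*d) + Y) = -3 + (Y + d + Y*d) = -3 + Y + d + Y*d)
x(N) = 2*N
1/(o + x(f(1, -1))) = 1/(-368/9 + 2*(-3 + 1 - 1 + 1*(-1))) = 1/(-368/9 + 2*(-3 + 1 - 1 - 1)) = 1/(-368/9 + 2*(-4)) = 1/(-368/9 - 8) = 1/(-440/9) = -9/440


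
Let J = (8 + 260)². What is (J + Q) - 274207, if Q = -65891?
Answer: -268274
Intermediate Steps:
J = 71824 (J = 268² = 71824)
(J + Q) - 274207 = (71824 - 65891) - 274207 = 5933 - 274207 = -268274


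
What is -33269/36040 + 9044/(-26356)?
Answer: -17687993/13968680 ≈ -1.2663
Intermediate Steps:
-33269/36040 + 9044/(-26356) = -33269*1/36040 + 9044*(-1/26356) = -1957/2120 - 2261/6589 = -17687993/13968680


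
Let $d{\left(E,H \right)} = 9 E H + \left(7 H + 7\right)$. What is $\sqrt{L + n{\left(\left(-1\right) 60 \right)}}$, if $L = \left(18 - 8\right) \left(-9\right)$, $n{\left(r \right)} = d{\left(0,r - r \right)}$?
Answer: $i \sqrt{83} \approx 9.1104 i$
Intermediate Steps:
$d{\left(E,H \right)} = 7 + 7 H + 9 E H$ ($d{\left(E,H \right)} = 9 E H + \left(7 + 7 H\right) = 7 + 7 H + 9 E H$)
$n{\left(r \right)} = 7$ ($n{\left(r \right)} = 7 + 7 \left(r - r\right) + 9 \cdot 0 \left(r - r\right) = 7 + 7 \cdot 0 + 9 \cdot 0 \cdot 0 = 7 + 0 + 0 = 7$)
$L = -90$ ($L = 10 \left(-9\right) = -90$)
$\sqrt{L + n{\left(\left(-1\right) 60 \right)}} = \sqrt{-90 + 7} = \sqrt{-83} = i \sqrt{83}$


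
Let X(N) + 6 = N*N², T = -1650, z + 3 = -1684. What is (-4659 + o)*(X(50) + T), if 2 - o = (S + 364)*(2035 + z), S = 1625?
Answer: -85949676176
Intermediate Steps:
z = -1687 (z = -3 - 1684 = -1687)
X(N) = -6 + N³ (X(N) = -6 + N*N² = -6 + N³)
o = -692170 (o = 2 - (1625 + 364)*(2035 - 1687) = 2 - 1989*348 = 2 - 1*692172 = 2 - 692172 = -692170)
(-4659 + o)*(X(50) + T) = (-4659 - 692170)*((-6 + 50³) - 1650) = -696829*((-6 + 125000) - 1650) = -696829*(124994 - 1650) = -696829*123344 = -85949676176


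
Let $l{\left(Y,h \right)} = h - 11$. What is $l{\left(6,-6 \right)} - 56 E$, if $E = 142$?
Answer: $-7969$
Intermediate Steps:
$l{\left(Y,h \right)} = -11 + h$
$l{\left(6,-6 \right)} - 56 E = \left(-11 - 6\right) - 7952 = -17 - 7952 = -7969$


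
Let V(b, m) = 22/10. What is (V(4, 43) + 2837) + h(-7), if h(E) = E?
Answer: 14161/5 ≈ 2832.2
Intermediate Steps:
V(b, m) = 11/5 (V(b, m) = 22*(⅒) = 11/5)
(V(4, 43) + 2837) + h(-7) = (11/5 + 2837) - 7 = 14196/5 - 7 = 14161/5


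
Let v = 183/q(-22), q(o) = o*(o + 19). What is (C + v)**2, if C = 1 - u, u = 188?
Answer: 16426809/484 ≈ 33940.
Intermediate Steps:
C = -187 (C = 1 - 1*188 = 1 - 188 = -187)
q(o) = o*(19 + o)
v = 61/22 (v = 183/((-22*(19 - 22))) = 183/((-22*(-3))) = 183/66 = 183*(1/66) = 61/22 ≈ 2.7727)
(C + v)**2 = (-187 + 61/22)**2 = (-4053/22)**2 = 16426809/484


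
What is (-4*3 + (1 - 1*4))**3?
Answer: -3375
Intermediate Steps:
(-4*3 + (1 - 1*4))**3 = (-12 + (1 - 4))**3 = (-12 - 3)**3 = (-15)**3 = -3375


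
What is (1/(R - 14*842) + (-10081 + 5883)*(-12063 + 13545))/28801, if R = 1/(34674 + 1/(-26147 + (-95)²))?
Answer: -43540077811532322971/201560826316117954 ≈ -216.01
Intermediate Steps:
R = 17122/593688227 (R = 1/(34674 + 1/(-26147 + 9025)) = 1/(34674 + 1/(-17122)) = 1/(34674 - 1/17122) = 1/(593688227/17122) = 17122/593688227 ≈ 2.8840e-5)
(1/(R - 14*842) + (-10081 + 5883)*(-12063 + 13545))/28801 = (1/(17122/593688227 - 14*842) + (-10081 + 5883)*(-12063 + 13545))/28801 = (1/(17122/593688227 - 11788) - 4198*1482)*(1/28801) = (1/(-6998396802754/593688227) - 6221436)*(1/28801) = (-593688227/6998396802754 - 6221436)*(1/28801) = -43540077811532322971/6998396802754*1/28801 = -43540077811532322971/201560826316117954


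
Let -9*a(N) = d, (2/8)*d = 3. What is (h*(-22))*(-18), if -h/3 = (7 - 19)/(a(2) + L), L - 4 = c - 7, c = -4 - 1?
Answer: -10692/7 ≈ -1527.4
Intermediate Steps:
d = 12 (d = 4*3 = 12)
c = -5
a(N) = -4/3 (a(N) = -⅑*12 = -4/3)
L = -8 (L = 4 + (-5 - 7) = 4 - 12 = -8)
h = -27/7 (h = -3*(7 - 19)/(-4/3 - 8) = -(-36)/(-28/3) = -(-36)*(-3)/28 = -3*9/7 = -27/7 ≈ -3.8571)
(h*(-22))*(-18) = -27/7*(-22)*(-18) = (594/7)*(-18) = -10692/7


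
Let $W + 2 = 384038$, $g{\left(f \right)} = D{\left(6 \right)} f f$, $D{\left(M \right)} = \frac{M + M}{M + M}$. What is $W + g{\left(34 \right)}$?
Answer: $385192$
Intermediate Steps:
$D{\left(M \right)} = 1$ ($D{\left(M \right)} = \frac{2 M}{2 M} = 2 M \frac{1}{2 M} = 1$)
$g{\left(f \right)} = f^{2}$ ($g{\left(f \right)} = 1 f f = f f = f^{2}$)
$W = 384036$ ($W = -2 + 384038 = 384036$)
$W + g{\left(34 \right)} = 384036 + 34^{2} = 384036 + 1156 = 385192$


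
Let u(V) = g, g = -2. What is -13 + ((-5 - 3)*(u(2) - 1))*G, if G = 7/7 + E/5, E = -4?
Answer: -41/5 ≈ -8.2000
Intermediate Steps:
G = ⅕ (G = 7/7 - 4/5 = 7*(⅐) - 4*⅕ = 1 - ⅘ = ⅕ ≈ 0.20000)
u(V) = -2
-13 + ((-5 - 3)*(u(2) - 1))*G = -13 + ((-5 - 3)*(-2 - 1))*(⅕) = -13 - 8*(-3)*(⅕) = -13 + 24*(⅕) = -13 + 24/5 = -41/5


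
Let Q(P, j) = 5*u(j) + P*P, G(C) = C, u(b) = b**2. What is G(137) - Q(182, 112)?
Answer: -95707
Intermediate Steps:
Q(P, j) = P**2 + 5*j**2 (Q(P, j) = 5*j**2 + P*P = 5*j**2 + P**2 = P**2 + 5*j**2)
G(137) - Q(182, 112) = 137 - (182**2 + 5*112**2) = 137 - (33124 + 5*12544) = 137 - (33124 + 62720) = 137 - 1*95844 = 137 - 95844 = -95707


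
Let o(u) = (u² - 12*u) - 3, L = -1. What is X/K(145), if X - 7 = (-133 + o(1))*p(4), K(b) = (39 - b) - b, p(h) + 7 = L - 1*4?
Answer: -1771/251 ≈ -7.0558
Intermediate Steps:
p(h) = -12 (p(h) = -7 + (-1 - 1*4) = -7 + (-1 - 4) = -7 - 5 = -12)
o(u) = -3 + u² - 12*u
K(b) = 39 - 2*b
X = 1771 (X = 7 + (-133 + (-3 + 1² - 12*1))*(-12) = 7 + (-133 + (-3 + 1 - 12))*(-12) = 7 + (-133 - 14)*(-12) = 7 - 147*(-12) = 7 + 1764 = 1771)
X/K(145) = 1771/(39 - 2*145) = 1771/(39 - 290) = 1771/(-251) = 1771*(-1/251) = -1771/251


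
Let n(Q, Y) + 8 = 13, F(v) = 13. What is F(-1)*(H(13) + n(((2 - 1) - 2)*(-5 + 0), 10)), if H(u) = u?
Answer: 234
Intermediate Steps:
n(Q, Y) = 5 (n(Q, Y) = -8 + 13 = 5)
F(-1)*(H(13) + n(((2 - 1) - 2)*(-5 + 0), 10)) = 13*(13 + 5) = 13*18 = 234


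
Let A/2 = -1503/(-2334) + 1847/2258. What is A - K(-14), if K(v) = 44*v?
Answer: 271819608/439181 ≈ 618.92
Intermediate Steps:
A = 1284112/439181 (A = 2*(-1503/(-2334) + 1847/2258) = 2*(-1503*(-1/2334) + 1847*(1/2258)) = 2*(501/778 + 1847/2258) = 2*(642056/439181) = 1284112/439181 ≈ 2.9239)
A - K(-14) = 1284112/439181 - 44*(-14) = 1284112/439181 - 1*(-616) = 1284112/439181 + 616 = 271819608/439181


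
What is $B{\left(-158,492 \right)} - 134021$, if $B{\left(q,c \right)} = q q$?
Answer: $-109057$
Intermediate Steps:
$B{\left(q,c \right)} = q^{2}$
$B{\left(-158,492 \right)} - 134021 = \left(-158\right)^{2} - 134021 = 24964 - 134021 = -109057$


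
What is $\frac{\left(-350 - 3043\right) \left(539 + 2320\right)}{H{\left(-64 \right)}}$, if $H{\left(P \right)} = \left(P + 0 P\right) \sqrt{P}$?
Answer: $- \frac{9700587 i}{512} \approx - 18946.0 i$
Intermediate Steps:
$H{\left(P \right)} = P^{\frac{3}{2}}$ ($H{\left(P \right)} = \left(P + 0\right) \sqrt{P} = P \sqrt{P} = P^{\frac{3}{2}}$)
$\frac{\left(-350 - 3043\right) \left(539 + 2320\right)}{H{\left(-64 \right)}} = \frac{\left(-350 - 3043\right) \left(539 + 2320\right)}{\left(-64\right)^{\frac{3}{2}}} = \frac{\left(-3393\right) 2859}{\left(-512\right) i} = - 9700587 \frac{i}{512} = - \frac{9700587 i}{512}$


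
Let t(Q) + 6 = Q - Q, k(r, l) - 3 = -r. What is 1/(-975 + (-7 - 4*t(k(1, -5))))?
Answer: -1/958 ≈ -0.0010438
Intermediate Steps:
k(r, l) = 3 - r
t(Q) = -6 (t(Q) = -6 + (Q - Q) = -6 + 0 = -6)
1/(-975 + (-7 - 4*t(k(1, -5)))) = 1/(-975 + (-7 - 4*(-6))) = 1/(-975 + (-7 + 24)) = 1/(-975 + 17) = 1/(-958) = -1/958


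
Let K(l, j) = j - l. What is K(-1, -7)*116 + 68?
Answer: -628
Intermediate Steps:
K(-1, -7)*116 + 68 = (-7 - 1*(-1))*116 + 68 = (-7 + 1)*116 + 68 = -6*116 + 68 = -696 + 68 = -628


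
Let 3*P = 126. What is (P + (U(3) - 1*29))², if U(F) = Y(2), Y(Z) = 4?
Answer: 289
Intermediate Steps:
U(F) = 4
P = 42 (P = (⅓)*126 = 42)
(P + (U(3) - 1*29))² = (42 + (4 - 1*29))² = (42 + (4 - 29))² = (42 - 25)² = 17² = 289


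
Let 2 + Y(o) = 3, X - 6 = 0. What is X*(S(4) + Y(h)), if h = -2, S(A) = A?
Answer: 30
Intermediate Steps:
X = 6 (X = 6 + 0 = 6)
Y(o) = 1 (Y(o) = -2 + 3 = 1)
X*(S(4) + Y(h)) = 6*(4 + 1) = 6*5 = 30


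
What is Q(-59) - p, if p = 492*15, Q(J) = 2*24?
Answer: -7332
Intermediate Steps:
Q(J) = 48
p = 7380
Q(-59) - p = 48 - 1*7380 = 48 - 7380 = -7332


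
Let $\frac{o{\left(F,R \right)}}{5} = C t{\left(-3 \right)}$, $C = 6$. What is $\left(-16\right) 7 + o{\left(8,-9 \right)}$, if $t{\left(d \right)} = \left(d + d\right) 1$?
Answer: $-292$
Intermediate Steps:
$t{\left(d \right)} = 2 d$ ($t{\left(d \right)} = 2 d 1 = 2 d$)
$o{\left(F,R \right)} = -180$ ($o{\left(F,R \right)} = 5 \cdot 6 \cdot 2 \left(-3\right) = 5 \cdot 6 \left(-6\right) = 5 \left(-36\right) = -180$)
$\left(-16\right) 7 + o{\left(8,-9 \right)} = \left(-16\right) 7 - 180 = -112 - 180 = -292$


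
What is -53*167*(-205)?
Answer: 1814455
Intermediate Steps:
-53*167*(-205) = -8851*(-205) = 1814455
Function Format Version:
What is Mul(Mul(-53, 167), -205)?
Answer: 1814455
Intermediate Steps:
Mul(Mul(-53, 167), -205) = Mul(-8851, -205) = 1814455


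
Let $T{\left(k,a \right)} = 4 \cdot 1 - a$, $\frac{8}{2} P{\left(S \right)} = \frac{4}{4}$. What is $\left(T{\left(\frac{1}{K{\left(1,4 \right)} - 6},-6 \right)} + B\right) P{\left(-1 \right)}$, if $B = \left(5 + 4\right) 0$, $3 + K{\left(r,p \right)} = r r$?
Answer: $\frac{5}{2} \approx 2.5$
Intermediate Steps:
$K{\left(r,p \right)} = -3 + r^{2}$ ($K{\left(r,p \right)} = -3 + r r = -3 + r^{2}$)
$P{\left(S \right)} = \frac{1}{4}$ ($P{\left(S \right)} = \frac{4 \cdot \frac{1}{4}}{4} = \frac{1}{4} \cdot 1 = \frac{1}{4}$)
$T{\left(k,a \right)} = 4 - a$
$B = 0$ ($B = 9 \cdot 0 = 0$)
$\left(T{\left(\frac{1}{K{\left(1,4 \right)} - 6},-6 \right)} + B\right) P{\left(-1 \right)} = \left(\left(4 - -6\right) + 0\right) \frac{1}{4} = \left(\left(4 + 6\right) + 0\right) \frac{1}{4} = \left(10 + 0\right) \frac{1}{4} = 10 \cdot \frac{1}{4} = \frac{5}{2}$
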